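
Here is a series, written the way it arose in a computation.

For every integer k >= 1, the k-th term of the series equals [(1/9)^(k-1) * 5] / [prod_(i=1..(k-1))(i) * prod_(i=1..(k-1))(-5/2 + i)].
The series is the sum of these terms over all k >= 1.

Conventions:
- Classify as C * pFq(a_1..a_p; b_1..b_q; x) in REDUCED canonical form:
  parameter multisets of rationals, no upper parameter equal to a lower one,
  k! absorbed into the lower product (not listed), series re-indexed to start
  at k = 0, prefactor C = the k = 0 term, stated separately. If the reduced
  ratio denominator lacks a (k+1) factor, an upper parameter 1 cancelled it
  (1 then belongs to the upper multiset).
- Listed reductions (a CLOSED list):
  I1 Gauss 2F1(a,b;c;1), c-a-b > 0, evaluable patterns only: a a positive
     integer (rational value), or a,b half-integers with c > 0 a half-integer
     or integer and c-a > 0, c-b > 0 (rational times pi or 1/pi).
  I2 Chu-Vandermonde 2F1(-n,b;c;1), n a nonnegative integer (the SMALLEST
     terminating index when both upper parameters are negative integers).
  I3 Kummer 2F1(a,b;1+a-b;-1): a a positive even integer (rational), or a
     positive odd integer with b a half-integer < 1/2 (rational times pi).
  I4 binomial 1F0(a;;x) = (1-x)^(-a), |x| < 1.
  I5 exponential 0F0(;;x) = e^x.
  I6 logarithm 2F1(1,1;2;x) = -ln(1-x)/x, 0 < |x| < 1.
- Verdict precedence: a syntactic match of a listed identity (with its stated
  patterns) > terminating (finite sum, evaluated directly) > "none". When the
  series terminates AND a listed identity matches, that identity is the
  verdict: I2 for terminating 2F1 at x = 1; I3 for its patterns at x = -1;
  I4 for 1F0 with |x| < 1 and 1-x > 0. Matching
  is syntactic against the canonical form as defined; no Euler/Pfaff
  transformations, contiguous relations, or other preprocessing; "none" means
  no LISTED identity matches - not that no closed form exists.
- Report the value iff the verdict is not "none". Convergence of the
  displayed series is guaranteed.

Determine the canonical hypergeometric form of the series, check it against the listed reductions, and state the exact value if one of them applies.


Classification (C = 5): 0F1 with upper {-}, lower {-3/2}, argument x = 1/9. Verdict: no listed reduction: x = 1/9 and upper {-} fail every I1-I6 pattern.

Key observation: from the first term 5: the product of the first k integers (prefactor 5) is k!.
Ratio: r(k) = (1/9) * 1 / [(k-3/2) (k+1)] - rational in k, leading ratio (1/9); with t_0 = 5, classification follows.


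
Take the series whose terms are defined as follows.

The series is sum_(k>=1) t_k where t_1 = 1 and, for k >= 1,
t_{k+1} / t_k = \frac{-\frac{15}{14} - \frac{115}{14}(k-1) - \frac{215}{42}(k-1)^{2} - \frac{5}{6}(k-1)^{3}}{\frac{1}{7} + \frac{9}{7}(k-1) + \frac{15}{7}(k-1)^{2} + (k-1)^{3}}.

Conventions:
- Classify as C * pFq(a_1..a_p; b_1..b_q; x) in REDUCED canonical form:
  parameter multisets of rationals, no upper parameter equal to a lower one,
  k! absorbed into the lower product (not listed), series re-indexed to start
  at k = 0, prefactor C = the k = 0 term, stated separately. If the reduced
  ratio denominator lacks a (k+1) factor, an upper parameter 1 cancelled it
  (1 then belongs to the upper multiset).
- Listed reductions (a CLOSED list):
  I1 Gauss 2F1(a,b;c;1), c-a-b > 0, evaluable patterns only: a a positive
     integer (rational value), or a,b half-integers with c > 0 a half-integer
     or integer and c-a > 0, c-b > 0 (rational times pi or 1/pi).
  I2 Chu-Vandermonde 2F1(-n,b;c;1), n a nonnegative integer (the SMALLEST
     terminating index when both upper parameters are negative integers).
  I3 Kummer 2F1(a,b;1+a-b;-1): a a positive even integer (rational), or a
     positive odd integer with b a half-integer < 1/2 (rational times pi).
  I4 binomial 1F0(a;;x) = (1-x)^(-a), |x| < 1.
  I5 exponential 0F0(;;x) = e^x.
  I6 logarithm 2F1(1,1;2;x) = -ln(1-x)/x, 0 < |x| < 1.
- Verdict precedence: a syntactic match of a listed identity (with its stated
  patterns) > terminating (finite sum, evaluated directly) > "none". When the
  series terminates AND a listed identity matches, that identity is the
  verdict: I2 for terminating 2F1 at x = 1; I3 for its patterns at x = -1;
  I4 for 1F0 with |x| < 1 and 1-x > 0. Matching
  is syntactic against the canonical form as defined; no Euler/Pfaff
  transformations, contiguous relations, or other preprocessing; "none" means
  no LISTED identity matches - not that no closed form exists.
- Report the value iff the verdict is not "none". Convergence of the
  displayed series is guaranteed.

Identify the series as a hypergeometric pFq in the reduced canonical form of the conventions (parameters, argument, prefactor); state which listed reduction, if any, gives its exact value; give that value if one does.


Prefactor 1, argument -\frac{5}{6}: 2F1 with upper {3, 3} over lower {1}. Verdict: none here - no I1-I6 shape fits x = -\frac{5}{6} with lower {1}.

The tell: t_0 = 1 here, and the expanded ratio factors over Q; C = 1, roots give parameters.
Term ratio: r(k) = -\frac{5}{6} * (k+3) (k+3) / [(k+1) (k+1)] - rational; roots negated = parameters, x = -\frac{5}{6}, C = 1.


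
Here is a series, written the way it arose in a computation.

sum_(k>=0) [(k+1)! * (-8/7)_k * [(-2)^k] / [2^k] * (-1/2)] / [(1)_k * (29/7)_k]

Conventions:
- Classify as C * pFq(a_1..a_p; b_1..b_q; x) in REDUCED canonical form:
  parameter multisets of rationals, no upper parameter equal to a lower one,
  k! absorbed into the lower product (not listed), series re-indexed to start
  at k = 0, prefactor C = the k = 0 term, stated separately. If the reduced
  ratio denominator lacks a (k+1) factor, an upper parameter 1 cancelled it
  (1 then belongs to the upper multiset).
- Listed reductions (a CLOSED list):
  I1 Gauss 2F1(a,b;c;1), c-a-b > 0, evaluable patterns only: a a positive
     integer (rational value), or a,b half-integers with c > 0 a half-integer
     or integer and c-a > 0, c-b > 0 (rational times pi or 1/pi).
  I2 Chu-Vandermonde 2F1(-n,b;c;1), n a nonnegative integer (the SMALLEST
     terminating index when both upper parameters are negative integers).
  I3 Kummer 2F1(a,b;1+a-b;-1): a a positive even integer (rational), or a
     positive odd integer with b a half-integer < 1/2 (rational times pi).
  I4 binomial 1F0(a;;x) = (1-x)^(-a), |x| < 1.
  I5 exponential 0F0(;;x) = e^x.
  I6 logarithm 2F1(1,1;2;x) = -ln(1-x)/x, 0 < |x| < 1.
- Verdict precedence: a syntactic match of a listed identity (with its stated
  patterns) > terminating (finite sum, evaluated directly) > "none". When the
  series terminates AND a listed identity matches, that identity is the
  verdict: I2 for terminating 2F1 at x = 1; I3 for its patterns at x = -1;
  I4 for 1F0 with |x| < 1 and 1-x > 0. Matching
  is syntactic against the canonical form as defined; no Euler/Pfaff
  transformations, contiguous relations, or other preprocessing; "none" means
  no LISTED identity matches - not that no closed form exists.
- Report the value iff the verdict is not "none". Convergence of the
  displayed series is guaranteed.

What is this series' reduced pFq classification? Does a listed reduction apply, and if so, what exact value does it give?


At argument -1: a 2F1 with upper {-8/7, 2}, lower {29/7}, scaled by C = -1/2. Verdict at x = -1: the Kummer evaluation I3 matches (x = -1; c = 29/7 equals 1+a-b for upper {-8/7, 2}: listed pattern). Exact value: -11/14.

Structural cue: with t_0 = -1/2, (1)_k (C = -1/2) is k! itself.
Step ratio: r(k) = (-1) * (k-8/7) (k+2) / [(k+29/7) (k+1)] - rational; roots negated = parameters, x = (-1), C = -1/2.


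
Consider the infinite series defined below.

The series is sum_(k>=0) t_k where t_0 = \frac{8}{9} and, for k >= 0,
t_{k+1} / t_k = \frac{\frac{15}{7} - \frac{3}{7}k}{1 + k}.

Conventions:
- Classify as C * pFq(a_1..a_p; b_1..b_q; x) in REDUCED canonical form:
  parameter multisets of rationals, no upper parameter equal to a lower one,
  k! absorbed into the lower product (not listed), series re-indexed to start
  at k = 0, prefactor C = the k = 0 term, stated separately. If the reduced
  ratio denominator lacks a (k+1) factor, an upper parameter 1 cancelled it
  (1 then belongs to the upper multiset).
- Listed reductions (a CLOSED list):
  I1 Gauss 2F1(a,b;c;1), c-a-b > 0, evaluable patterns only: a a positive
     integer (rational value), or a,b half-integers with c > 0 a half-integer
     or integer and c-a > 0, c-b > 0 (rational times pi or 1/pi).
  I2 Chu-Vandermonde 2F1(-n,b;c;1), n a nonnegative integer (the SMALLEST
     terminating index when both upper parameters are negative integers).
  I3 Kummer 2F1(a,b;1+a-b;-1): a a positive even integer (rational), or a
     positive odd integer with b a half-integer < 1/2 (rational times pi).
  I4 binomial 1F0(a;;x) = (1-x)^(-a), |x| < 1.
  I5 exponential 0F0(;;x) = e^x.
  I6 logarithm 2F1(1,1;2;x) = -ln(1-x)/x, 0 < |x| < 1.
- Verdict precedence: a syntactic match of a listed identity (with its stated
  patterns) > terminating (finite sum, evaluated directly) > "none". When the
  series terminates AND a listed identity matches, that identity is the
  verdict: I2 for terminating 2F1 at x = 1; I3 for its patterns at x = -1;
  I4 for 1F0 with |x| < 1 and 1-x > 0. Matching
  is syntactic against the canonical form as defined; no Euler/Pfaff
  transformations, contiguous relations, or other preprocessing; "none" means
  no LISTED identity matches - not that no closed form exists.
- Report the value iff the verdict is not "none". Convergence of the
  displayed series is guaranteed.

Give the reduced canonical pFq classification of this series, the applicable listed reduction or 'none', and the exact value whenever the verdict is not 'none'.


Classification (C = \frac{8}{9}): 1F0 with upper {-5}, lower {-}, argument x = -\frac{3}{7}. Verdict: binomial (I4) applies (the 1F0 binomial series: exponent 5, x = -\frac{3}{7}). Its exact value is \frac{800000}{151263}.

The tell: x = -\frac{3}{7} and the expanded ratio factors over Q; C = 8/9, roots give parameters.
Step ratio: r(k) = -\frac{3}{7} * (k-5) / [(k+1)] ; factor over Q: parameters, x = -\frac{3}{7}, and C = \frac{8}{9}.


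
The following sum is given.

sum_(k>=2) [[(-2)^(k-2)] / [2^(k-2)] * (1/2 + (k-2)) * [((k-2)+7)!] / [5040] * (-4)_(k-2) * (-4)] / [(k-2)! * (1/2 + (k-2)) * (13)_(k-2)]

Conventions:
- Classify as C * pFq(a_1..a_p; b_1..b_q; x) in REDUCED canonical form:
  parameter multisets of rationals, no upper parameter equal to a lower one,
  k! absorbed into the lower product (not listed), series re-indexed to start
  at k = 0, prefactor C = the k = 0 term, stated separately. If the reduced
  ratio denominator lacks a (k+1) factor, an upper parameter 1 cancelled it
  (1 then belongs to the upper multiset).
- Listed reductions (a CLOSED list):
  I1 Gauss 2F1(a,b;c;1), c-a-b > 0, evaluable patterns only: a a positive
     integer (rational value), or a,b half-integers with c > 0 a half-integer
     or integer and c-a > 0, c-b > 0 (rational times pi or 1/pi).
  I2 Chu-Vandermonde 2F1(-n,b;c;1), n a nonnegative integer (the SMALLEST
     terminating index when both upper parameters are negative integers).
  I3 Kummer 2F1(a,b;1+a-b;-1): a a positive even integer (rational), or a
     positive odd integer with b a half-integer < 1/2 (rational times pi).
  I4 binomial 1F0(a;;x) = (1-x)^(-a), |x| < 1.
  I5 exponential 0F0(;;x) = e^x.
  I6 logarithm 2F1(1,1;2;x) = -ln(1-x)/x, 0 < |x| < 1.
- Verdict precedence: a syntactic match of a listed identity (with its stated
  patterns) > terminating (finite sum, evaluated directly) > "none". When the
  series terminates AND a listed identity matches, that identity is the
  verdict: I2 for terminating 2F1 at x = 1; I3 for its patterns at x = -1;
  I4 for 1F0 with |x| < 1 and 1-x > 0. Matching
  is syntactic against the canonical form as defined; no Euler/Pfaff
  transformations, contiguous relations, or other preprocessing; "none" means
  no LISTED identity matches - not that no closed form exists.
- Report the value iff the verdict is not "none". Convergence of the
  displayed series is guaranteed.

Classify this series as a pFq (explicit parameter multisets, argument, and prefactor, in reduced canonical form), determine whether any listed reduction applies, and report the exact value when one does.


The series (x = -1) is 2F1: upper {-4, 8}, lower {13}, prefactor -4. Verdict: Kummer's theorem (I3) matches (x = -1; c = 13 equals 1+a-b for upper {-4, 8}: listed pattern). Hence: -198/7.

Key observation: x = (-1) and striking the common factor k + 1/2 reduces the term (C = -4).
Step ratio: r(k) = (-1) * (k-4) (k+8) / [(k+13) (k+1)] - rational; roots negated = parameters, x = (-1), C = -4.


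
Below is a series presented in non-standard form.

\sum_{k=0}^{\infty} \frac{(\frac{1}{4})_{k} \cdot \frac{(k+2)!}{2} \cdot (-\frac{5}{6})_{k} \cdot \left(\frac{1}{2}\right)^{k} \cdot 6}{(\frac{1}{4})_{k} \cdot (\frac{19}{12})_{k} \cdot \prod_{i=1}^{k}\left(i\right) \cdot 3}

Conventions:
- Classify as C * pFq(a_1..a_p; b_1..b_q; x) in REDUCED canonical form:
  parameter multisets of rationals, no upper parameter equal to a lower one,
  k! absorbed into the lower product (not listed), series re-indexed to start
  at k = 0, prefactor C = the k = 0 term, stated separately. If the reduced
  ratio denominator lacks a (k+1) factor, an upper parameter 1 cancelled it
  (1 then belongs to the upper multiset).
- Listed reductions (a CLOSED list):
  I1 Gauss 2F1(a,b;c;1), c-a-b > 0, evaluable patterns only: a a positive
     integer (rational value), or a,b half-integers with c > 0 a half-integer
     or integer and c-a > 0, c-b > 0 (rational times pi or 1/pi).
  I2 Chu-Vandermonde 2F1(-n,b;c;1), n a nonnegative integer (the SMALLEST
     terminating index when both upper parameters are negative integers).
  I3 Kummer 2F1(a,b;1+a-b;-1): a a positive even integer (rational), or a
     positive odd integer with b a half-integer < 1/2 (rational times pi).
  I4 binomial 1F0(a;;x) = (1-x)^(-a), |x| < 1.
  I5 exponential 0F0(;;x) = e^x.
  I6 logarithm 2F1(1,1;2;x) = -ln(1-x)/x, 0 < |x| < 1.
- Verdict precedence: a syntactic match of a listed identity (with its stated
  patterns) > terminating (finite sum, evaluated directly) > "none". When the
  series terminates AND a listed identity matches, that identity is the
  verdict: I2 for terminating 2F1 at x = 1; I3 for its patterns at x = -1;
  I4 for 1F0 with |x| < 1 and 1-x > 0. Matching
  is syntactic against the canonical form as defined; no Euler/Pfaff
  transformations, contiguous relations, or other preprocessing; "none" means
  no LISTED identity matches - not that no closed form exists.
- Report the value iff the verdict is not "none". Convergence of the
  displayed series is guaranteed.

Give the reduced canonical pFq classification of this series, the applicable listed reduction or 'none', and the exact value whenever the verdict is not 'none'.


Classification (C = 2): 2F1 with upper {-\frac{5}{6}, 3}, lower {\frac{19}{12}}, argument x = \frac{1}{2}. Verdict: none. No listed pattern accepts 2F1(-\frac{5}{6}, 3; \frac{19}{12}; \frac{1}{2}).

Key observation: t_0 = 2 here, and the parameter 1/4 appears in both the upper and lower lists and cancels.
Term ratio: r(k) = \frac{1}{2} * (k-\frac{5}{6}) (k+3) / [(k+\frac{19}{12}) (k+1)] ; factor over Q: parameters, x = \frac{1}{2}, and C = 2.


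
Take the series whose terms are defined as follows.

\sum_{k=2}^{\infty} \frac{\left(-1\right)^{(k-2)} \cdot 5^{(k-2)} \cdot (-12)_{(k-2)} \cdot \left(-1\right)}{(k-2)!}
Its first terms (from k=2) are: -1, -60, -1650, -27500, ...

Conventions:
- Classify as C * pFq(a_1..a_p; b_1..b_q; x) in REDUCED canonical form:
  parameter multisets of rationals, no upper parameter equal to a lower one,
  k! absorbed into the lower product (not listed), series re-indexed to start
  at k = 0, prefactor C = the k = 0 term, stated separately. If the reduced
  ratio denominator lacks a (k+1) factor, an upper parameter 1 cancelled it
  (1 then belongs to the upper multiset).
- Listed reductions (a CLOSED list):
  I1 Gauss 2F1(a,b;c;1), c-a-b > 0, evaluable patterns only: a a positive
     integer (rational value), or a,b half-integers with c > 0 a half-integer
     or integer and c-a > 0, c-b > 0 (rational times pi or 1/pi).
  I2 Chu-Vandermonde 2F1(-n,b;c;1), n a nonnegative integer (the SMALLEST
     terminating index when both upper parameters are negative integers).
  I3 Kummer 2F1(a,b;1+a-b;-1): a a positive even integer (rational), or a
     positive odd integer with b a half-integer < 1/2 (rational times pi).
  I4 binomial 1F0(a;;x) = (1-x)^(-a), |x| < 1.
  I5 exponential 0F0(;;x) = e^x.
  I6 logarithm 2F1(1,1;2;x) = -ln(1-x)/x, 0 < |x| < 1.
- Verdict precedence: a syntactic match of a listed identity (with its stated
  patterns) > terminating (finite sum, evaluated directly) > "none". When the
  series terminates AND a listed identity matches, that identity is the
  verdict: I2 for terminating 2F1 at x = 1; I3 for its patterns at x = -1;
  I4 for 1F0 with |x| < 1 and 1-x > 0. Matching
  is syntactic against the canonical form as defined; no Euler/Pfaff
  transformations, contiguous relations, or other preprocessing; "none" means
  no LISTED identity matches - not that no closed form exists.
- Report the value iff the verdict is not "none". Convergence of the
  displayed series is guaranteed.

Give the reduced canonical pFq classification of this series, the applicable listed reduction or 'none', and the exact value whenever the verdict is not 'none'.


Canonical form: C = -1 times 1F0 with upper {-12}, lower {-}, x = -5. Verdict: terminating - no listed pattern fits, but -12 in the upper list cuts the series at k = 12; direct evaluation. Value: -2176782336.

The tell: with t_0 = -1, the (-1)^k factor (C = -1, x = -5) folds into the argument's sign.
Ratio: r(k) = -5 * (k-12) / [(k+1)] ; factor over Q: parameters, x = -5, and C = -1.


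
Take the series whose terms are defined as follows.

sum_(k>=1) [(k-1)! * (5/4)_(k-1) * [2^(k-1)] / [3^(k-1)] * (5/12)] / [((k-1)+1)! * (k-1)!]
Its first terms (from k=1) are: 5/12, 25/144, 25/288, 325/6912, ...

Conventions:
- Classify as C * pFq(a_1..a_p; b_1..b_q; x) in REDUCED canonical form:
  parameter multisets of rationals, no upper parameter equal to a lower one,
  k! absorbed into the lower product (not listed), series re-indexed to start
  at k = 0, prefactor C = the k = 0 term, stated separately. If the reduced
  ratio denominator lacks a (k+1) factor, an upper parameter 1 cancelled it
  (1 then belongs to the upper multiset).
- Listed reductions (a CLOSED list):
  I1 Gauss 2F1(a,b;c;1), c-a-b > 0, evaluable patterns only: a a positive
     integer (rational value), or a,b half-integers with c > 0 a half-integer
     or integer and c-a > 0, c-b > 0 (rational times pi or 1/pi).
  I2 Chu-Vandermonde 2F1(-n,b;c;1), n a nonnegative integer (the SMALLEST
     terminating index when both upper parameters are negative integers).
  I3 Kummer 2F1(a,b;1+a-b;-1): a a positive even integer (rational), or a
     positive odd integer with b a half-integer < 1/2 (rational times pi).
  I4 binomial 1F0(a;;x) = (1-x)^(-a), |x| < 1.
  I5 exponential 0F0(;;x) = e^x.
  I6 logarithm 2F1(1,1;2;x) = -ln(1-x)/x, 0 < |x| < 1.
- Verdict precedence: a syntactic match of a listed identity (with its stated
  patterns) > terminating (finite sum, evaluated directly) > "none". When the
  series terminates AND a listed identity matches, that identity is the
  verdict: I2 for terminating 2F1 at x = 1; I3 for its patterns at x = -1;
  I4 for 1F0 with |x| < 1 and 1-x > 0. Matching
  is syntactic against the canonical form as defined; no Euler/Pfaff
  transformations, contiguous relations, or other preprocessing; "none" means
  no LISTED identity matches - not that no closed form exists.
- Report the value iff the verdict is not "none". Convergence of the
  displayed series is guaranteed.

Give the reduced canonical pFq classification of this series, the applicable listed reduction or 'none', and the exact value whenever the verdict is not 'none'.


Classification (C = 5/12): 2F1 with upper {1, 5/4}, lower {2}, argument x = 2/3. Verdict: none. No listed pattern accepts 2F1(1, 5/4; 2; 2/3).

Key step: x = (2/3) and the factorial ratio (prefactor 5/12) (k+a-1)!/(a-1)! is a rising factorial (a)_k.
Term ratio: r(k) = (2/3) * (k+1) (k+5/4) / [(k+2) (k+1)] ; factor over Q: parameters, x = (2/3), and C = 5/12.


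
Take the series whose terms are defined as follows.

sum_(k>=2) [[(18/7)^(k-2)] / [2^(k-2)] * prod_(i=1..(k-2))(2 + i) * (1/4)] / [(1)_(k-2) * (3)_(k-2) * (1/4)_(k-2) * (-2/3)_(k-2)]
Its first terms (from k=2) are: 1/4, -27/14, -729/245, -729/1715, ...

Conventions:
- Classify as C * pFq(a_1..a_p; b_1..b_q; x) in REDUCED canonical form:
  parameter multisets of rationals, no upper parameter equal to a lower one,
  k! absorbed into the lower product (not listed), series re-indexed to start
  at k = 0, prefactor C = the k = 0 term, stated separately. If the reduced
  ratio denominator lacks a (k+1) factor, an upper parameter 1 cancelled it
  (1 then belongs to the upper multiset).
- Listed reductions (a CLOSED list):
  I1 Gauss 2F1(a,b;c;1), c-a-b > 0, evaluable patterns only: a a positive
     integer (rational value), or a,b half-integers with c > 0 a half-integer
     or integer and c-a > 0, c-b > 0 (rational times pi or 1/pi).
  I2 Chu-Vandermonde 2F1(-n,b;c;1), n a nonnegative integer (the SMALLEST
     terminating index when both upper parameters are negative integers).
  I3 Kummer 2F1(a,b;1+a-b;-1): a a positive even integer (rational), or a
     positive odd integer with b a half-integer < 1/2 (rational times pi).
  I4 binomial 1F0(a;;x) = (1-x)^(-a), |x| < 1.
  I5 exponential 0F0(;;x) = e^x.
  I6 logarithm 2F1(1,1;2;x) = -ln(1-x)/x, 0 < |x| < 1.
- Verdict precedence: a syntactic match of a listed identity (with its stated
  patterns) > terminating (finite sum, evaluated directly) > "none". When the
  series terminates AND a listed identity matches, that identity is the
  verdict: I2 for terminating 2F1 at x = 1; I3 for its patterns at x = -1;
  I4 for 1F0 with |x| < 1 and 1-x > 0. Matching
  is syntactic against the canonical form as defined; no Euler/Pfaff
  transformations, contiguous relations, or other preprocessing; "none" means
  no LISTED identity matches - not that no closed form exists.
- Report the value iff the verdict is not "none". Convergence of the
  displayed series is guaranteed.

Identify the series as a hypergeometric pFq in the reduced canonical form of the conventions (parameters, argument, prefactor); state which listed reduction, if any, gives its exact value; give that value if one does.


Key step: with t_0 = 1/4, the parameter 3 appears in both the upper and lower lists and cancels.
Consecutive-term ratio: r(k) = (9/7) * 1 / [(k-2/3) (k+1/4) (k+1)] - poly over poly, x = (9/7) from leading terms; C = 1/4 at k = 0.

This is 1/4 * 0F2(-; -2/3, 1/4; 9/7) in reduced canonical form. Verdict: no listed reduction: x = 9/7 and upper {-} fail every I1-I6 pattern.


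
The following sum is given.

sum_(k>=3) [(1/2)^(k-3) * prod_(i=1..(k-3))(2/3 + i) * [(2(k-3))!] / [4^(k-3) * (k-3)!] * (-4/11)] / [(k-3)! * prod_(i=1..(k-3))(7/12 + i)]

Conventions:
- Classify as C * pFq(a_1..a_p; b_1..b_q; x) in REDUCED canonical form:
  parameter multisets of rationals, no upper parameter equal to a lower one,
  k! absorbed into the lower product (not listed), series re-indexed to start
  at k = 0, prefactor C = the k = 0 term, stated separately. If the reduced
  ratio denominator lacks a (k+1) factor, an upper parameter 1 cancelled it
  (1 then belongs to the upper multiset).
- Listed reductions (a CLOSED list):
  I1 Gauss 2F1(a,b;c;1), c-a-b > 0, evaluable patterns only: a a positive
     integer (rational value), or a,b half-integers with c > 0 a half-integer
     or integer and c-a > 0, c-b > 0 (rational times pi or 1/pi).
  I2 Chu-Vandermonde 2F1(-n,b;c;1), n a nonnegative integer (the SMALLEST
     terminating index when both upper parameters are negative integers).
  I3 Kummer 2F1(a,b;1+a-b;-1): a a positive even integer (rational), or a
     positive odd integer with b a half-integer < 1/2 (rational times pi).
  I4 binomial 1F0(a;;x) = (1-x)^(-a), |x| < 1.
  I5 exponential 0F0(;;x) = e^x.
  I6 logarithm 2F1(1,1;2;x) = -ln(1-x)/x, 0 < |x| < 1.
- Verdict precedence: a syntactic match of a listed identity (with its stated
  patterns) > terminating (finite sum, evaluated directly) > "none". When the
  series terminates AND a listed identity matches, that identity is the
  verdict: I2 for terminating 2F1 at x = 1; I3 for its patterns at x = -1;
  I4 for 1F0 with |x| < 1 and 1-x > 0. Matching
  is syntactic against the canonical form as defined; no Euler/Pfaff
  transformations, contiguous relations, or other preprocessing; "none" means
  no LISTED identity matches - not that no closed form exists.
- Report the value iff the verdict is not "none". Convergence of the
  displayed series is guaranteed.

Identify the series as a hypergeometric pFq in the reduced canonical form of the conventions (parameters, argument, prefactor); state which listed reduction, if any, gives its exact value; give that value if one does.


With C = -4/11: the canonical form is 2F1(1/2, 5/3; 19/12; 1/2). Verdict: none. Every listed pattern misses the 2F1 form at 1/2, upper {1/2, 5/3}.

Key step: x = (1/2) and the running product (prefactor -4/11) telescopes to a rising factorial.
Consecutive-term ratio: r(k) = (1/2) * (k+1/2) (k+5/3) / [(k+19/12) (k+1)] ; factor over Q: parameters, x = (1/2), and C = -4/11.


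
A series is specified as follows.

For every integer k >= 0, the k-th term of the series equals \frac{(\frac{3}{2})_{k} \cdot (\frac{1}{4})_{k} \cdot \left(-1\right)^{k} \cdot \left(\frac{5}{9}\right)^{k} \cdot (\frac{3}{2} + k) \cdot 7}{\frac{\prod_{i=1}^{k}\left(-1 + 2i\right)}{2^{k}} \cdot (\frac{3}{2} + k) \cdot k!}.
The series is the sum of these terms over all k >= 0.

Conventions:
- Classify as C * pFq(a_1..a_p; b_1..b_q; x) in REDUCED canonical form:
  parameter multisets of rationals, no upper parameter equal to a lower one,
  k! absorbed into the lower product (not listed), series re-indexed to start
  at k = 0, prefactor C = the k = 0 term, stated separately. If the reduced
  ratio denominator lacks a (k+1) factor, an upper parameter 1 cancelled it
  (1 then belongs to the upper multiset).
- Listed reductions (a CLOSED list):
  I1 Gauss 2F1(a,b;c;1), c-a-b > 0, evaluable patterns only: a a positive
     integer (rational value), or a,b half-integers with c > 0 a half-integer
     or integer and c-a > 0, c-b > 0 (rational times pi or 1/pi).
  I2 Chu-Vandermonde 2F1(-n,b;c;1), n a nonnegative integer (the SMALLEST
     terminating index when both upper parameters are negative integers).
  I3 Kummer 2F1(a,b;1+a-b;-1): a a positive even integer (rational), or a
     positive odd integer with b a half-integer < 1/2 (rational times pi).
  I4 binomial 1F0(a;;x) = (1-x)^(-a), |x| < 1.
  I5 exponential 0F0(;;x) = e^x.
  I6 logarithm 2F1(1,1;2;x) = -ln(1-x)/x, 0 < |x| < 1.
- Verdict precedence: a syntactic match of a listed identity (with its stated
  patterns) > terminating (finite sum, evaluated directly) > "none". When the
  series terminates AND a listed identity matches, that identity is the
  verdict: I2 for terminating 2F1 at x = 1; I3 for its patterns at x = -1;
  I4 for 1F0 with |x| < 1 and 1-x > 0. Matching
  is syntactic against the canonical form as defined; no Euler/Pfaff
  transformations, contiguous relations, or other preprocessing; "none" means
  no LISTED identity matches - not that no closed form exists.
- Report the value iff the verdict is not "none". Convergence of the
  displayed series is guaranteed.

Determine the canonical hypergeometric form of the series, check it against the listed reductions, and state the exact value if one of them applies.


Reduced: x = -\frac{5}{9}, 2F1, upper = {\frac{1}{4}, \frac{3}{2}}, lower = {\frac{1}{2}}, C = 7. Verdict: none here - no I1-I6 shape fits x = -\frac{5}{9} with lower {\frac{1}{2}}.

First insight: with t_0 = 7, the lower odd product (prefactor 7) is 2^k (1/2)_k.
Ratio: r(k) = -\frac{5}{9} * (k+\frac{1}{4}) (k+\frac{3}{2}) / [(k+\frac{1}{2}) (k+1)] ; factor over Q: parameters, x = -\frac{5}{9}, and C = 7.


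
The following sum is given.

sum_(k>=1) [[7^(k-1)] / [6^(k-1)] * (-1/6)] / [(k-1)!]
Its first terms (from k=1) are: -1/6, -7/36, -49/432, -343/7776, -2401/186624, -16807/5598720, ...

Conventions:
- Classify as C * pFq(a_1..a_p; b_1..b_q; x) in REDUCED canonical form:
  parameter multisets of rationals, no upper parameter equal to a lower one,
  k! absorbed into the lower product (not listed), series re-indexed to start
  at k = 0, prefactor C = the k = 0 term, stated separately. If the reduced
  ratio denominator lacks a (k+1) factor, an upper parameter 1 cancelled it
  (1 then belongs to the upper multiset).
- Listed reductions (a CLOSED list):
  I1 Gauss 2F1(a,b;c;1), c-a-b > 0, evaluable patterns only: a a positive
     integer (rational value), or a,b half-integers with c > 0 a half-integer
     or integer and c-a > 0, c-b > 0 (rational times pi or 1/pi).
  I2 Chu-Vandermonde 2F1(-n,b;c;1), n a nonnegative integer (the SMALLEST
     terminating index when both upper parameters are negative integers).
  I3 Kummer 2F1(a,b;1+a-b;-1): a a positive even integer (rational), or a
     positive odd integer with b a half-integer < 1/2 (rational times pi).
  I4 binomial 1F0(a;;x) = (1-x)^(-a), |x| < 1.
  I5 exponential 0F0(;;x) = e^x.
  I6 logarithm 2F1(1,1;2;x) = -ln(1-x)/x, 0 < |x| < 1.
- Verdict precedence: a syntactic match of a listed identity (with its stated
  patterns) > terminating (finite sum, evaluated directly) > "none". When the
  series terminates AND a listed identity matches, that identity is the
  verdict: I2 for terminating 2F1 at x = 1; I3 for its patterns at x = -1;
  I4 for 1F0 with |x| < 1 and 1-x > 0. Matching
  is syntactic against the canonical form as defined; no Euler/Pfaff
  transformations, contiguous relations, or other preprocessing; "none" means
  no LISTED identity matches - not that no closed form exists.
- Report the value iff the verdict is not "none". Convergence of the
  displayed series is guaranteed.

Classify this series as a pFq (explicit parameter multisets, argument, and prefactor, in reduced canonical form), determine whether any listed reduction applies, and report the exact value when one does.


Canonical form: C = -1/6 times 0F0 with upper {-}, lower {-}, x = 7/6. Verdict at x = 7/6: the exponential series (I5) matches (the 0F0 exponential series at x = 7/6). Hence: (-1/6) * e^(7/6).

Structural cue: x = (7/6) and the two geometric factors (C = -1/6) combine into one argument.
Adjacent-term ratio: r(k) = (7/6) * 1 / [(k+1)] - rational; roots negated = parameters, x = (7/6), C = -1/6.


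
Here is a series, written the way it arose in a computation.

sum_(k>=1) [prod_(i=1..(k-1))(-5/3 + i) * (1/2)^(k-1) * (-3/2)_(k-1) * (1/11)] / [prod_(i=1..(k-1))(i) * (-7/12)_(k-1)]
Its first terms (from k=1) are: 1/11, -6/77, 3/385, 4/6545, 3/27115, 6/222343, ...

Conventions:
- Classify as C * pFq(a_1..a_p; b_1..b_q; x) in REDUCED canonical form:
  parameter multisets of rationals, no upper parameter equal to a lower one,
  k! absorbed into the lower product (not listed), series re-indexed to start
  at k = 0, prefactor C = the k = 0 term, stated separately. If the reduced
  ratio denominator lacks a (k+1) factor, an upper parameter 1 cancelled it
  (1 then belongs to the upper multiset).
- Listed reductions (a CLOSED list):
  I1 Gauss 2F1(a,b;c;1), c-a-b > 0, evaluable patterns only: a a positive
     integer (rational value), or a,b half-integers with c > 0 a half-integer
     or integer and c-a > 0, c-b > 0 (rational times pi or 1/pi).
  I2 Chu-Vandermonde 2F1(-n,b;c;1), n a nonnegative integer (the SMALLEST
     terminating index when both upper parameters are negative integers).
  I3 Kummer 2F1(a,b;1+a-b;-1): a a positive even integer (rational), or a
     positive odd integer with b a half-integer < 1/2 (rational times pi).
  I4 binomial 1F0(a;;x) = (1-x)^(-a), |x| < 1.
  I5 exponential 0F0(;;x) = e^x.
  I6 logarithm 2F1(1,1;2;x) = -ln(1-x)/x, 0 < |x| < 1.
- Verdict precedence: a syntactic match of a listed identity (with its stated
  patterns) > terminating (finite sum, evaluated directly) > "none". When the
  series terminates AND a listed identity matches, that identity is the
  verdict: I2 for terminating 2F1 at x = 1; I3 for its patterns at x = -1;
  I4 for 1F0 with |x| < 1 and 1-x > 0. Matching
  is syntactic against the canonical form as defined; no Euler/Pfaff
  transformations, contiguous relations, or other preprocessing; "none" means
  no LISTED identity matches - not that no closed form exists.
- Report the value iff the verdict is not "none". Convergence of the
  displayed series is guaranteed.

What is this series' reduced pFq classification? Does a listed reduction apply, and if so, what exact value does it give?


Key observation: with t_0 = 1/11, the running product (C = 1/11, x = 1/2) telescopes to a rising factorial.
Term ratio: r(k) = (1/2) * (k-3/2) (k-2/3) / [(k-7/12) (k+1)] - rational in k, leading ratio (1/2); with t_0 = 1/11, classification follows.

x = 1/2 here; the reduced form reads 2F1, upper {-3/2, -2/3}, lower {-7/12}, C = 1/11. Verdict: none - at argument 1/2 the multisets {-3/2, -2/3} ; {-7/12} match no listed identity.


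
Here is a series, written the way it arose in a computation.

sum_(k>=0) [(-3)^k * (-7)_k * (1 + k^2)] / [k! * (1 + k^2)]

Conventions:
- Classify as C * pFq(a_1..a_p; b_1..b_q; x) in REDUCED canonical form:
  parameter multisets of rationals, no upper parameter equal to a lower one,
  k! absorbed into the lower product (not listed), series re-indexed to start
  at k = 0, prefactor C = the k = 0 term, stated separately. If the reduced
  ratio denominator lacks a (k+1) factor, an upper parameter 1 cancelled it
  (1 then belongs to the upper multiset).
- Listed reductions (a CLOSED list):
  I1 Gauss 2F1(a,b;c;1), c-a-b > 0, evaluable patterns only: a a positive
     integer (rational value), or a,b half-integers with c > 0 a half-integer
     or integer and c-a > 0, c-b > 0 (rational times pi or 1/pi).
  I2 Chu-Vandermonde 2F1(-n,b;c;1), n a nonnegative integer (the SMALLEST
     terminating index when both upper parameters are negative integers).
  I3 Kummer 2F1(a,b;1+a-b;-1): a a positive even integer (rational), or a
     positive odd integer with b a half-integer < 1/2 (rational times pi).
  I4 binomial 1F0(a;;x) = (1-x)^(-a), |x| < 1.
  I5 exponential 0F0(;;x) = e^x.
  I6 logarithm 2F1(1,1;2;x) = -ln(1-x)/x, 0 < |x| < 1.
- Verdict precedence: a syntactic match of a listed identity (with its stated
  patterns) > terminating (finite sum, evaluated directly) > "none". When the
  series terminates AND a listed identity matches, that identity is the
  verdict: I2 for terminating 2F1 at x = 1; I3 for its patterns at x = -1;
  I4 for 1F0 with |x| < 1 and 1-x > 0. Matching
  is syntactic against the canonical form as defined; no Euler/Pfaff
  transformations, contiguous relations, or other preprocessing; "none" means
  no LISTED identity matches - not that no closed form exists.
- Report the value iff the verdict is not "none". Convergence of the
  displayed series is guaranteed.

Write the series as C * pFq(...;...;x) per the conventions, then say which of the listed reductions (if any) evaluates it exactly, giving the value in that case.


This is 1 * 1F0(-7; -; -3) in reduced canonical form. Verdict: terminating (-7 upstairs). 8 nonzero terms in all; added directly. Its exact value is 16384.

The tell: t_0 being 1, k^2 + 1 divides numerator and denominator alike; prefactor 1 after cancelling.
Step ratio: r(k) = (-3) * (k-7) / [(k+1)] ; factor over Q: parameters, x = (-3), and C = 1.


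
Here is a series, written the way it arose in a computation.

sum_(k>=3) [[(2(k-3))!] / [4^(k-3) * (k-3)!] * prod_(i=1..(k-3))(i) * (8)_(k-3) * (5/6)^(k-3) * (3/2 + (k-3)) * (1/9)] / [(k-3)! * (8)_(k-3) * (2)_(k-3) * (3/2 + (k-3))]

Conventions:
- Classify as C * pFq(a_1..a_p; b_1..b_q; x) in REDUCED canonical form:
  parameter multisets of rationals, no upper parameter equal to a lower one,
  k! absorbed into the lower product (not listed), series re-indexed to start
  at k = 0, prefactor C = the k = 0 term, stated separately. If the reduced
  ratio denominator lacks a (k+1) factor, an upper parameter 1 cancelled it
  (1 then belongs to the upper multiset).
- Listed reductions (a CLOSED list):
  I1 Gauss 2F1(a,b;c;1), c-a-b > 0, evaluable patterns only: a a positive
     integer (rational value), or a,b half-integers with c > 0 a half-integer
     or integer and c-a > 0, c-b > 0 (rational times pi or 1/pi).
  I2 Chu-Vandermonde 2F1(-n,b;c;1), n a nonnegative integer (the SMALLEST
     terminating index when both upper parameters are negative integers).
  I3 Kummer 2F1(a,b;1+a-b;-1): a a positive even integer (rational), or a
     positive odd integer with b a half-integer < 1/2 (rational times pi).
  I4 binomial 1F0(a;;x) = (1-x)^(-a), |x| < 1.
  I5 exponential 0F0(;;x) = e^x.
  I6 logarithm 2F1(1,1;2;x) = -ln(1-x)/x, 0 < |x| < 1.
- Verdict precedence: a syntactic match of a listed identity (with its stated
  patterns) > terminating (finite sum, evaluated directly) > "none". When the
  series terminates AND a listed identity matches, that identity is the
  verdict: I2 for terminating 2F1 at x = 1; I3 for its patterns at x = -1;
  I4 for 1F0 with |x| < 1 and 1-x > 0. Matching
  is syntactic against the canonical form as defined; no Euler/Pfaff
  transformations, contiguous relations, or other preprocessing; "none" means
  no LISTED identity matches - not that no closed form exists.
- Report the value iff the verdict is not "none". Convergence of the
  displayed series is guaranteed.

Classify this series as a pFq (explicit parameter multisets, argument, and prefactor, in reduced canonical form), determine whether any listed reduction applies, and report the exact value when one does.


Structural cue: t_0 = 1/9 here, and the running product (prefactor 1/9) telescopes to a rising factorial.
Adjacent-term ratio: r(k) = (5/6) * (k+1/2) (k+1) / [(k+2) (k+1)] - rational; roots negated = parameters, x = (5/6), C = 1/9.

The series (x = 5/6) is 2F1: upper {1/2, 1}, lower {2}, prefactor 1/9. Verdict: none. A 2F1 with upper {1/2, 1} fits none of I1-I6 at x = 5/6; the sum runs forever.


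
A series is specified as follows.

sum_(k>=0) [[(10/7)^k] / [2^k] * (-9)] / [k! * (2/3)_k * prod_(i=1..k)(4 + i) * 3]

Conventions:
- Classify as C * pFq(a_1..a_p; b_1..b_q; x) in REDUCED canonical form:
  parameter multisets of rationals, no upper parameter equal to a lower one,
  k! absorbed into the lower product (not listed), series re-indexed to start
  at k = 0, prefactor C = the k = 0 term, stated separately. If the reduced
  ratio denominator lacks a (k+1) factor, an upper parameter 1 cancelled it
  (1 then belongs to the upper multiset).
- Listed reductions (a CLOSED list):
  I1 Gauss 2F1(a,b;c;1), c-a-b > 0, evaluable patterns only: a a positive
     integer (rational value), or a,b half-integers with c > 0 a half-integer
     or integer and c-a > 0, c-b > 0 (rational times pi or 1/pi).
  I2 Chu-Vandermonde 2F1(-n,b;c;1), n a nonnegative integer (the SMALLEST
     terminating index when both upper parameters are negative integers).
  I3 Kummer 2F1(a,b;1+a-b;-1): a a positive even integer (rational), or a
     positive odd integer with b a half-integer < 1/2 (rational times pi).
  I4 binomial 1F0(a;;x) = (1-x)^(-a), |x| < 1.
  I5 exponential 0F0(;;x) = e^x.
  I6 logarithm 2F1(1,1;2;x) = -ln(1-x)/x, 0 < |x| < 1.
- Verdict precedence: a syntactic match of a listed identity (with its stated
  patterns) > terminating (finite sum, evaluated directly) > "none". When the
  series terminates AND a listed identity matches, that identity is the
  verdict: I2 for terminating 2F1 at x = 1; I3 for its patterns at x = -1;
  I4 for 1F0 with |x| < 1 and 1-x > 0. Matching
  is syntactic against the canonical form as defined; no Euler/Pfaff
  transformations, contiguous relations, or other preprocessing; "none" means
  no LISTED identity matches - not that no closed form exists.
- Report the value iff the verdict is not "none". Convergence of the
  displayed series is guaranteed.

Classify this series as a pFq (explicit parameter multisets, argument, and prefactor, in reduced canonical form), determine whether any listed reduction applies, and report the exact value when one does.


Key observation: x = (5/7) and the two k-th powers (prefactor -3) combine into one argument.
Adjacent-term ratio: r(k) = (5/7) * 1 / [(k+2/3) (k+5) (k+1)] - poly over poly, x = (5/7) from leading terms; C = -3 at k = 0.

Reduced: x = 5/7, 0F2, upper = {-}, lower = {2/3, 5}, C = -3. Verdict: none here - no I1-I6 shape fits x = 5/7 with lower {2/3, 5}.
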